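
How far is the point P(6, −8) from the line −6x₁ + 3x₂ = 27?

d = |(-6)·6 + 3·(-8) − 27| / √(36 + 9) = |-87|/(3√5) = 29/√5.

29√5/5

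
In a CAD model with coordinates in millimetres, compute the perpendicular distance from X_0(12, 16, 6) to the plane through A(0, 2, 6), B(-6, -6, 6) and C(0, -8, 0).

AB = (-6, -8, 0) and AC = (0, -10, -6), so a normal is n = AB × AC = (48, -36, 60).
n = (48, -36, 60); n·P − 288 = 72; |n| = 60√2; distance = 72/(60√2) = 3√2/5.

3√2/5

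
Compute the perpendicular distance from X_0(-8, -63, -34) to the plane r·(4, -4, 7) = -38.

20/9

Normal vector n = (4, -4, 7), and n·(-8, -63, -34) - (-38) = 20.
|n| = √(16 + 16 + 49) = 9, so the distance is |20|/9 = 20/9.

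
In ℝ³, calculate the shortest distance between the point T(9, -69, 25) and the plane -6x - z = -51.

28/√37

d = |(-6)·9 + (-1)·25 − (-51)| / √(36 + 0 + 1) = |-28| / √37 = 28√37/37.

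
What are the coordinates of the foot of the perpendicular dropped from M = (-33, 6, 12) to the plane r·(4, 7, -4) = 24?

The perpendicular from M has direction n = (4, 7, -4): r = (-33, 6, 12) + μ(4, 7, -4).
Substitute into the plane: n·(M + μn) = 24 gives -138 + 81μ = 24, so μ = 2.
Foot = (-33, 6, 12) + 2·(4, 7, -4) = (-25, 20, 4).

(-25, 20, 4)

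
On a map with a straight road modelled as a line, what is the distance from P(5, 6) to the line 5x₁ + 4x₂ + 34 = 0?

83/√41

d = |5·5 + 4·6 − (-34)| / √(25 + 16) = |83|/√41 = 83/√41.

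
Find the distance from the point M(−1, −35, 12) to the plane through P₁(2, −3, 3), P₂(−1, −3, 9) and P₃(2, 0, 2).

P₁P₂ = (−3, 0, 6) and P₁P₃ = (0, 3, −1), so a normal is n = P₁P₂ × P₁P₃ = (−18, −3, −9).
d = |(-18)·(-1) + (-3)·(-35) + (-9)·12 − (-54)| / √(324 + 9 + 81) = |69| / (3√46) = 23/√46.

√46/2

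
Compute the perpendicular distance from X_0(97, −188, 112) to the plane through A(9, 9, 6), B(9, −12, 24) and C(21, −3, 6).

8

AB = (0, −21, 18) and AC = (12, −12, 0), so a normal is n = AB × AC = (216, 216, 252).
n = (216, 216, 252); n·P − 5400 = 3168; |n| = 396; distance = 3168/396 = 8.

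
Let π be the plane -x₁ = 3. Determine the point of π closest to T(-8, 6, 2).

(-3, 6, 2)

n = (-1, 0, 0), |n|² = 1, and n·T − 3 = 5.
t = 5/1 = 5, so the foot is T − t·n = (-8, 6, 2) − 5·(-1, 0, 0) = (-3, 6, 2).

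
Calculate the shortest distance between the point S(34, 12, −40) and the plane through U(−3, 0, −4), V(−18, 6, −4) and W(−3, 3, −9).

UV = (−15, 6, 0) and UW = (0, 3, −5), so a normal is n = UV × UW = (−30, −75, −45).
Then n·(34, 12, −40) − 270 = −390.
|n| = √(900 + 5625 + 2025) = 15√38, so the distance is |-390|/(15√38) = 26/√38.

26/√38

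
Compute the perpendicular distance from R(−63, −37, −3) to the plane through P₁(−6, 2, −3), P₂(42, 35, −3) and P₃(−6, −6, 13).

P₁P₂ = (48, 33, 0) and P₁P₃ = (0, −8, 16), so a normal is n = P₁P₂ × P₁P₃ = (528, −768, −384).
n = (528, −768, −384); n·P − (-3552) = -144; |n| = 1008; distance = 144/1008 = 1/7.

1/7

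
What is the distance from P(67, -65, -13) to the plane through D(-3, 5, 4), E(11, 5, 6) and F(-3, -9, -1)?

28/15

DE = (14, 0, 2) and DF = (0, -14, -5), so a normal is n = DE × DF = (28, 70, -196).
Then n·(67, -65, -13) - (-518) = 392.
|n| = √(784 + 4900 + 38416) = 210, so the distance is |392|/210 = 28/15.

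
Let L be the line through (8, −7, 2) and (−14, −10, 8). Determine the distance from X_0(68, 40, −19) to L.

√1489

A direction vector is d = (−22, −3, 6).
AP = (60, 47, −21), and AP × d = (219, 102, 854).
|AP × d|² = 787681 and |d|² = 529, so the distance is √(787681/529) = √1489.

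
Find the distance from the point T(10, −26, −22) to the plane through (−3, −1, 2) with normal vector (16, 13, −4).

1

The plane has equation n·(r − (−3, −1, 2)) = 0, i.e. n·r = -69.
n = (16, 13, −4); n·P − (-69) = -21; |n| = 21; distance = 21/21 = 1.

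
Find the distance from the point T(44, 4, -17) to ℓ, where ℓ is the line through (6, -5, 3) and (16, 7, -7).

3√61

A direction vector is d = (10, 12, -10).
AP = (38, 9, -20), and AP × d = (150, 180, 366).
|AP × d|² = 188856 and |d|² = 344, so the distance is √(188856/344) = √549 = 3√61.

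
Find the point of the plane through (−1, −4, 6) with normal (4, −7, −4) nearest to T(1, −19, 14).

(-3, -12, 18)

n = (4, −7, −4), |n|² = 81, and n·T − 0 = 81.
t = 81/81 = 1, so the foot is T − t·n = (1, −19, 14) − 1·(4, −7, −4) = (−3, −12, 18).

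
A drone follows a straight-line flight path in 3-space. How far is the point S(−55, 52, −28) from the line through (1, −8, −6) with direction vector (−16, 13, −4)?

Direction vector d = (−16, 13, −4).
AP = (−56, 60, −22); AP·d = 1764, |AP|² = 7220, |d|² = 441.
distance² = |AP|² − (AP·d)²/|d|² = 7220 − 3111696/441 = 164, so the distance is 2√41.

2√41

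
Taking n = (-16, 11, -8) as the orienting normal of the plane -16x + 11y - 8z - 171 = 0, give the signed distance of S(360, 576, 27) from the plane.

9

n·S − 171 = 189.
|n| = 21, so the signed distance is 189/21 = 9.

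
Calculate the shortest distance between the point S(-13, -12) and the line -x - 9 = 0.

4

d = |(-1)·(-13) + 0·(-12) − 9| / √(1 + 0) = |4|/1 = 4.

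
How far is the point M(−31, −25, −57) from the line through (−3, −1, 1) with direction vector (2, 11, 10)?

2√281

Direction vector d = (2, 11, 10).
AP = (−28, −24, −58); AP·d = -900, |AP|² = 4724, |d|² = 225.
distance² = |AP|² − (AP·d)²/|d|² = 4724 − 810000/225 = 1124, so the distance is 2√281.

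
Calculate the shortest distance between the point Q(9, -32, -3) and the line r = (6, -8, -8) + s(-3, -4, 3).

4√19

Direction vector d = (-3, -4, 3).
AP = (3, -24, 5); AP·d = 102, |AP|² = 610, |d|² = 34.
distance² = |AP|² − (AP·d)²/|d|² = 610 − 10404/34 = 304, so the distance is 4√19.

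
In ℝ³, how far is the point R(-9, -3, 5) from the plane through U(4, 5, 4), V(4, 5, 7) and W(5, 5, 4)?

UV = (0, 0, 3) and UW = (1, 0, 0), so a normal is n = UV × UW = (0, 3, 0).
d = |3·(-3) − 15| / √(0 + 9 + 0) = |-24| / 3 = 8.

8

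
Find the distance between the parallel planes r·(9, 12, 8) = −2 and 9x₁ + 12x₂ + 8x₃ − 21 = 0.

23/17

Both planes have normal n = (9, 12, 8), |n| = 17. Any point on the first plane is at distance |21 − (-2)|/|n| = 23/17 from the second.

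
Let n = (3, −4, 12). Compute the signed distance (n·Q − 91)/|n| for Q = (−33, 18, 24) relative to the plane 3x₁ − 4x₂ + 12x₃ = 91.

2

n·Q − 91 = 26.
|n| = 13, so the signed distance is 26/13 = 2.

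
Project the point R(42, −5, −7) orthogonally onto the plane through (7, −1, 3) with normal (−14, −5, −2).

(14, -15, -11)

n = (−14, −5, −2), |n|² = 225, and n·R − (-99) = -450.
t = -450/225 = -2, so the foot is R − t·n = (42, −5, −7) − (-2)·(−14, −5, −2) = (14, −15, −11).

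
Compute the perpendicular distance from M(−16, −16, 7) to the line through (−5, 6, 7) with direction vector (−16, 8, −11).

11√5

Direction vector d = (−16, 8, −11).
AP = (−11, −22, 0); AP·d = 0, |AP|² = 605, |d|² = 441.
distance² = |AP|² − (AP·d)²/|d|² = 605 − 0/441 = 605, so the distance is 11√5.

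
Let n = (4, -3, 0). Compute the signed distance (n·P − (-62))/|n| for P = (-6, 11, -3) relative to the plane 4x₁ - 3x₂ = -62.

n·P − (-62) = 5.
|n| = 5, so the signed distance is 5/5 = 1.

1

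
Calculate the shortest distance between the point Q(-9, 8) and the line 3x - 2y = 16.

The normal to the line is n = (3, -2) with |n| = √13.
|n·Q − 16| = |-43 − 16| = 59, so the distance is 59/√13 = 59√13/13.

59√13/13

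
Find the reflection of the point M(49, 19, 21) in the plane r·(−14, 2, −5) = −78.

(-35, 31, -9)

n = (−14, 2, −5), |n|² = 225, n·M − (-78) = -675, so t = -675/225 = -3.
Foot F = M − (-3)·n = (7, 25, 6); the reflection is 2F − M = (−35, 31, −9).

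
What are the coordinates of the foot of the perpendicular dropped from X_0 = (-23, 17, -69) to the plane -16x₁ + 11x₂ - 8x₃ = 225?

The perpendicular from X_0 has direction n = (-16, 11, -8): r = (-23, 17, -69) + t(-16, 11, -8).
Substitute into the plane: n·(X_0 + tn) = 225 gives 1107 + 441t = 225, so t = -2.
Foot = (-23, 17, -69) + (-2)·(-16, 11, -8) = (9, -5, -53).

(9, -5, -53)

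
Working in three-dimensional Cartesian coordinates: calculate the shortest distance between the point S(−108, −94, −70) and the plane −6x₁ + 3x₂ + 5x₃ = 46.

d = |(-6)·(-108) + 3·(-94) + 5·(-70) − 46| / √(36 + 9 + 25) = |-30| / √70 = 3√70/7.

3√70/7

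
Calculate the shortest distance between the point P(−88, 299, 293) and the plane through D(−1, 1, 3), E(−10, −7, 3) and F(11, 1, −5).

DE = (−9, −8, 0) and DF = (12, 0, −8), so a normal is n = DE × DF = (64, −72, 96).
Then n·(−88, 299, 293) − 152 = 816.
|n| = √(4096 + 5184 + 9216) = 136, so the distance is |816|/136 = 6.

6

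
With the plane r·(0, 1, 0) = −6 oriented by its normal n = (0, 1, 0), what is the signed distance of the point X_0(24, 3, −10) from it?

9

n·X_0 − (-6) = 9.
|n| = 1, so the signed distance is 9/1 = 9.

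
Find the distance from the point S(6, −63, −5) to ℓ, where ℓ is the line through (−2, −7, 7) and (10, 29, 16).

8√10

A direction vector is d = (12, 36, 9).
AP = (8, −56, −12); AP·d = -2028, |AP|² = 3344, |d|² = 1521.
distance² = |AP|² − (AP·d)²/|d|² = 3344 − 4112784/1521 = 640, so the distance is 8√10.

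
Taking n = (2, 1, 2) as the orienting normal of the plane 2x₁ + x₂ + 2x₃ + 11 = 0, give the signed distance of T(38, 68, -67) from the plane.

n·T − (-11) = 21.
|n| = 3, so the signed distance is 21/3 = 7.

7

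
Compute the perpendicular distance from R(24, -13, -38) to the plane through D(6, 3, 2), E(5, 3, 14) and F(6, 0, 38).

DE = (-1, 0, 12) and DF = (0, -3, 36), so a normal is n = DE × DF = (36, 36, 3).
n = (36, 36, 3); n·P − 330 = -48; |n| = 51; distance = 48/51 = 16/17.

16/17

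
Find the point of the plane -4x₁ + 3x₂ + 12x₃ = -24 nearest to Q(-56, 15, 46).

n = (-4, 3, 12), |n|² = 169, and n·Q − (-24) = 845.
t = 845/169 = 5, so the foot is Q − t·n = (-56, 15, 46) − 5·(-4, 3, 12) = (-36, 0, -14).

(-36, 0, -14)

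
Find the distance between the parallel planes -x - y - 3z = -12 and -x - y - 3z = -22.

Both planes have normal n = (-1, -1, -3), |n| = √11. Any point on the first plane is at distance |(-22) − (-12)|/|n| = 10/√11 = 10√11/11 from the second.

10√11/11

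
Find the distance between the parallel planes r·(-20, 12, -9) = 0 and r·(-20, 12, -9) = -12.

With common normal n = (-20, 12, -9) (|n| = 25), the distance is |0 − (-12)|/|n| = 12/25.

12/25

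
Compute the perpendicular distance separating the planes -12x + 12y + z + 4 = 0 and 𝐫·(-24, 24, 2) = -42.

1

Divide the second equation by 2 to match normals: -12x + 12y + z = -21.
Both planes have normal n = (-12, 12, 1), |n| = 17. Any point on the first plane is at distance |(-21) − (-4)|/|n| = 17/17 = 1 from the second.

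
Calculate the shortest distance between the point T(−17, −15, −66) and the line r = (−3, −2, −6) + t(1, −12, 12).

53

Direction vector d = (1, −12, 12).
AP = (−14, −13, −60), and AP × d = (−876, 108, 181).
|AP × d|² = 811801 and |d|² = 289, so the distance is √(811801/289) = √2809 = 53.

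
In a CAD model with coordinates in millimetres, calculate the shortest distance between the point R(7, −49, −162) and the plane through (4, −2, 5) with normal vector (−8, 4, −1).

5

The plane has equation n·(r − (4, −2, 5)) = 0, i.e. n·r = -45.
Then n·(7, −49, −162) − (−45) = −45.
|n| = √(64 + 16 + 1) = 9, so the distance is |-45|/9 = 5.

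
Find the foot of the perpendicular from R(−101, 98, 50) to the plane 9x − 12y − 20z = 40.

(-56, 38, -50)

The perpendicular from R has direction n = (9, −12, −20): r = (−101, 98, 50) + t(9, −12, −20).
Substitute into the plane: n·(R + tn) = 40 gives -3085 + 625t = 40, so t = 5.
Foot = (−101, 98, 50) + 5·(9, −12, −20) = (−56, 38, −50).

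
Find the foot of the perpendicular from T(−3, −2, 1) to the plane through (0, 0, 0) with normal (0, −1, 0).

(-3, 0, 1)

n = (0, −1, 0), |n|² = 1, and n·T − 0 = 2.
t = 2/1 = 2, so the foot is T − t·n = (−3, −2, 1) − 2·(0, −1, 0) = (−3, 0, 1).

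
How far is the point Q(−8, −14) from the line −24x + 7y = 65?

The normal to the line is n = (−24, 7) with |n| = 25.
|n·Q − 65| = |94 − 65| = 29, so the distance is 29/25.

29/25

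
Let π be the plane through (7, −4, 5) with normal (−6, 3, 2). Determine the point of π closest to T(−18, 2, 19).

(6, -10, 11)

The perpendicular from T has direction n = (−6, 3, 2): r = (−18, 2, 19) + t(−6, 3, 2).
Substitute into the plane: n·(T + tn) = -44 gives 152 + 49t = -44, so t = -4.
Foot = (−18, 2, 19) + (-4)·(−6, 3, 2) = (6, −10, 11).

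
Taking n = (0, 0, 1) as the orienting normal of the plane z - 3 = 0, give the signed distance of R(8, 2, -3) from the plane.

-6

n·R − 3 = -6.
|n| = 1, so the signed distance is -6/1 = -6.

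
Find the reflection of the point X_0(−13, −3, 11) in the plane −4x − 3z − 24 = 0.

(-73/5, -3, 49/5)

n = (−4, 0, −3), |n|² = 25, n·X_0 − 24 = -5, so t = -5/25 = -1/5.
Foot F = X_0 − (-1/5)·n = (−69/5, −3, 52/5); the reflection is 2F − X_0 = (−73/5, −3, 49/5).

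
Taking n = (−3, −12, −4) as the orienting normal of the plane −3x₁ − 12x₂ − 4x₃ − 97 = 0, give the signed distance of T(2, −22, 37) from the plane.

n·T − 97 = 13.
|n| = 13, so the signed distance is 13/13 = 1.

1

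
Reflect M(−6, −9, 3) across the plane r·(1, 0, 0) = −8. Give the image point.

(-10, -9, 3)

With n = (1, 0, 0), the signed offset is (n·M − (-8))/|n|² = 2/1 = 2.
M' = M − 2t·n = (−6, −9, 3) − 4·(1, 0, 0) = (−10, −9, 3).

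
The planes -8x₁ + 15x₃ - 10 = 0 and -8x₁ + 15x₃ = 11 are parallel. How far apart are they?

1/17

With common normal n = (-8, 0, 15) (|n| = 17), the distance is |10 − 11|/|n| = 1/17.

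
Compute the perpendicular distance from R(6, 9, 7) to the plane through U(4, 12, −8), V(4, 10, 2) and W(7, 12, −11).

2√3/9

UV = (0, −2, 10) and UW = (3, 0, −3), so a normal is n = UV × UW = (6, 30, 6).
d = |6·6 + 30·9 + 6·7 − 336| / √(36 + 900 + 36) = |12| / (18√3) = 2√3/9.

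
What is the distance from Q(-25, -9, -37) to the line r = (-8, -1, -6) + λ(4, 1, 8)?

Direction vector d = (4, 1, 8).
AP = (-17, -8, -31), and AP × d = (-33, 12, 15).
|AP × d|² = 1458 and |d|² = 81, so the distance is √(1458/81) = √18 = 3√2.

3√2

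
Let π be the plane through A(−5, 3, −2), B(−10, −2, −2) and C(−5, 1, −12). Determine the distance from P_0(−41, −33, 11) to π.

13√51/51

AB = (−5, −5, 0) and AC = (0, −2, −10), so a normal is n = AB × AC = (50, −50, 10).
n = (50, −50, 10); n·P − (-420) = 130; |n| = 10√51; distance = 130/(10√51) = 13/√51.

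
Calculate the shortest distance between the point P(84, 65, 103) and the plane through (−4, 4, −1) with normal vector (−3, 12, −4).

The plane has equation n·(r − (−4, 4, −1)) = 0, i.e. n·r = 64.
Then n·(84, 65, 103) − 64 = 52.
|n| = √(9 + 144 + 16) = 13, so the distance is |52|/13 = 4.

4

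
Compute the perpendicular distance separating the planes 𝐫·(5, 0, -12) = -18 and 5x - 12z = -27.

With common normal n = (5, 0, -12) (|n| = 13), the distance is |(-18) − (-27)|/|n| = 9/13.

9/13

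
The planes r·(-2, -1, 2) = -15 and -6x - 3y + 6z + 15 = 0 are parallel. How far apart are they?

Divide the second equation by 3 to match normals: -2x - y + 2z = -5.
Both planes have normal n = (-2, -1, 2), |n| = 3. Any point on the first plane is at distance |(-5) − (-15)|/|n| = 10/3 from the second.

10/3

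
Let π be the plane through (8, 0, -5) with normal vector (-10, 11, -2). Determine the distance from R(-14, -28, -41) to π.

The plane has equation n·(r − (8, 0, -5)) = 0, i.e. n·r = -70.
Then n·(-14, -28, -41) - (-70) = -16.
|n| = √(100 + 121 + 4) = 15, so the distance is |-16|/15 = 16/15.

16/15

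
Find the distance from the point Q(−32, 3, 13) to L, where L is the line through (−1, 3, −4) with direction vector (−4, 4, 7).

Direction vector d = (−4, 4, 7).
AP = (−31, 0, 17); AP·d = 243, |AP|² = 1250, |d|² = 81.
distance² = |AP|² − (AP·d)²/|d|² = 1250 − 59049/81 = 521, so the distance is √521.

√521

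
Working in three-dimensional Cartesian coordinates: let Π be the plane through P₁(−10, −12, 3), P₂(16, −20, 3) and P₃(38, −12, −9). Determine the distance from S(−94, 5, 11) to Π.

13/21

P₁P₂ = (26, −8, 0) and P₁P₃ = (48, 0, −12), so a normal is n = P₁P₂ × P₁P₃ = (96, 312, 384).
Then n·(−94, 5, 11) − (−3552) = 312.
|n| = √(9216 + 97344 + 147456) = 504, so the distance is |312|/504 = 13/21.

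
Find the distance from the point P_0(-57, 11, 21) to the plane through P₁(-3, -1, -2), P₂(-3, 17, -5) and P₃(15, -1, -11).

6√46/23

P₁P₂ = (0, 18, -3) and P₁P₃ = (18, 0, -9), so a normal is n = P₁P₂ × P₁P₃ = (-162, -54, -324).
d = |(-162)·(-57) + (-54)·11 + (-324)·21 − 1188| / √(26244 + 2916 + 104976) = |648| / (54√46) = 6√46/23.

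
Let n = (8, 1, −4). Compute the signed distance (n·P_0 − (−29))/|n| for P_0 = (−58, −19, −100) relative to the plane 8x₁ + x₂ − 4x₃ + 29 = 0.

n·P_0 − (-29) = -54.
|n| = 9, so the signed distance is -54/9 = -6.

-6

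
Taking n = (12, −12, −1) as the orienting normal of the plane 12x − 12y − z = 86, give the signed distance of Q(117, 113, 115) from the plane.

-9

n·Q − 86 = -153.
|n| = 17, so the signed distance is -153/17 = -9.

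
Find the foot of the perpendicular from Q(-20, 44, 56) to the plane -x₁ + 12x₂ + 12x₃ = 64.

The perpendicular from Q has direction n = (-1, 12, 12): r = (-20, 44, 56) + t(-1, 12, 12).
Substitute into the plane: n·(Q + tn) = 64 gives 1220 + 289t = 64, so t = -4.
Foot = (-20, 44, 56) + (-4)·(-1, 12, 12) = (-16, -4, 8).

(-16, -4, 8)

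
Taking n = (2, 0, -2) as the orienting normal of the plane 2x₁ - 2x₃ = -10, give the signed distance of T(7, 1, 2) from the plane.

5√2

n·T − (-10) = 20.
|n| = 2√2, so the signed distance is 5√2.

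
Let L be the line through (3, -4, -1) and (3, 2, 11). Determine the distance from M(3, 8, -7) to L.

A direction vector is d = (0, 6, 12).
AP = (0, 12, -6), and AP × d = (180, 0, 0).
|AP × d|² = 32400 and |d|² = 180, so the distance is √(32400/180) = √180 = 6√5.

6√5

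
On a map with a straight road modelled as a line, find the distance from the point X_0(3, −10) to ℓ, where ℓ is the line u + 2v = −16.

1/√5

The normal to the line is n = (1, 2) with |n| = √5.
|n·X_0 − (-16)| = |-17 − (-16)| = 1, so the distance is 1/√5.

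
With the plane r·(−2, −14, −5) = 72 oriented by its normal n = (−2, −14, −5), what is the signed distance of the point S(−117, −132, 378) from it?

n·S − 72 = 120.
|n| = 15, so the signed distance is 120/15 = 8.

8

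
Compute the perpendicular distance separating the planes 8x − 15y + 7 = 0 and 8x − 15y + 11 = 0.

4/17

With common normal n = (8, −15, 0) (|n| = 17), the distance is |(-7) − (-11)|/|n| = 4/17.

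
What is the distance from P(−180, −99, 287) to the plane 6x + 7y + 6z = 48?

d = |6·(-180) + 7·(-99) + 6·287 − 48| / √(36 + 49 + 36) = |-99| / 11 = 9.

9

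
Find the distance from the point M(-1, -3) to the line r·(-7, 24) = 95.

32/5

The normal to the line is n = (-7, 24) with |n| = 25.
|n·M − 95| = |-65 − 95| = 160, so the distance is 160/25 = 32/5.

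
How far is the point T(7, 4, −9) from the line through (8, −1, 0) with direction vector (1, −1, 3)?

2√2

Direction vector d = (1, −1, 3).
AP = (−1, 5, −9); AP·d = -33, |AP|² = 107, |d|² = 11.
distance² = |AP|² − (AP·d)²/|d|² = 107 − 1089/11 = 8, so the distance is 2√2.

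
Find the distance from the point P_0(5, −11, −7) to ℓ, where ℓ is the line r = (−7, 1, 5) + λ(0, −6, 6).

12√3

Direction vector d = (0, −6, 6).
AP = (12, −12, −12); AP·d = 0, |AP|² = 432, |d|² = 72.
distance² = |AP|² − (AP·d)²/|d|² = 432 − 0/72 = 432, so the distance is 12√3.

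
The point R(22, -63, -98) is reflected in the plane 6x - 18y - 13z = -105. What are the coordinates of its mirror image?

With n = (6, -18, -13), the signed offset is (n·R − (-105))/|n|² = 2645/529 = 5.
R' = R − 2t·n = (22, -63, -98) − 10·(6, -18, -13) = (-38, 117, 32).

(-38, 117, 32)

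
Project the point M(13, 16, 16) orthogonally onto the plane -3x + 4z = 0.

The perpendicular from M has direction n = (-3, 0, 4): r = (13, 16, 16) + μ(-3, 0, 4).
Substitute into the plane: n·(M + μn) = 0 gives 25 + 25μ = 0, so μ = -1.
Foot = (13, 16, 16) + (-1)·(-3, 0, 4) = (16, 16, 12).

(16, 16, 12)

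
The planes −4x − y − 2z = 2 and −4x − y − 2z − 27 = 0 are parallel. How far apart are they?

25√21/21

With common normal n = (−4, −1, −2) (|n| = √21), the distance is |2 − 27|/|n| = 25/√21 = 25√21/21.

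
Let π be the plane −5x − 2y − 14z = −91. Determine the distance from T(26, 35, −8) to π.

d = |(-5)·26 + (-2)·35 + (-14)·(-8) − (-91)| / √(25 + 4 + 196) = |3| / 15 = 1/5.

1/5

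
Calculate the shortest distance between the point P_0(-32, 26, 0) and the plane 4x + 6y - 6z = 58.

15√22/22

d = |4·(-32) + 6·26 + (-6)·0 − 58| / √(16 + 36 + 36) = |-30| / (2√22) = 15√22/22.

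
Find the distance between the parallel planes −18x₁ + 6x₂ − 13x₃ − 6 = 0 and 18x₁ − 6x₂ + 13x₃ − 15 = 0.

Divide the second equation by -1 to match normals: −18x₁ + 6x₂ − 13x₃ = -15.
Both planes have normal n = (−18, 6, −13), |n| = 23. Any point on the first plane is at distance |(-15) − 6|/|n| = 21/23 from the second.

21/23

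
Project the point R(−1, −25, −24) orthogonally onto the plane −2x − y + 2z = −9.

(-11/3, -79/3, -64/3)

The perpendicular from R has direction n = (−2, −1, 2): r = (−1, −25, −24) + λ(−2, −1, 2).
Substitute into the plane: n·(R + λn) = -9 gives -21 + 9λ = -9, so λ = 4/3.
Foot = (−1, −25, −24) + (4/3)·(−2, −1, 2) = (−11/3, −79/3, −64/3).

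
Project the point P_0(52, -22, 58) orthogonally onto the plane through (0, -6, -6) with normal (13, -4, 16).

n = (13, -4, 16), |n|² = 441, and n·P_0 − (-72) = 1764.
t = 1764/441 = 4, so the foot is P_0 − t·n = (52, -22, 58) − 4·(13, -4, 16) = (0, -6, -6).

(0, -6, -6)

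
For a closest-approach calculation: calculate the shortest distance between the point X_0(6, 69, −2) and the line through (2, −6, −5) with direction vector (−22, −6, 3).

3√569

Direction vector d = (−22, −6, 3).
AP = (4, 75, 3), and AP × d = (243, −78, 1626).
|AP × d|² = 2709009 and |d|² = 529, so the distance is √(2709009/529) = √5121 = 3√569.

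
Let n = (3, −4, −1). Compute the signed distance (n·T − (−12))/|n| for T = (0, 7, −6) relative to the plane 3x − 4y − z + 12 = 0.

-5√26/13

n·T − (-12) = -10.
|n| = √26, so the signed distance is -5√26/13.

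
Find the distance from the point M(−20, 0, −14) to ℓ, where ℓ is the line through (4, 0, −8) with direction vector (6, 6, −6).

6√14

Direction vector d = (6, 6, −6).
AP = (−24, 0, −6), and AP × d = (36, −180, −144).
|AP × d|² = 54432 and |d|² = 108, so the distance is √(54432/108) = √504 = 6√14.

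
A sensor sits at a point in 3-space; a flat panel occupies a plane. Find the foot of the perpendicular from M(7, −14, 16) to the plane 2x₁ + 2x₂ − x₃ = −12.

n = (2, 2, −1), |n|² = 9, and n·M − (-12) = -18.
t = -18/9 = -2, so the foot is M − t·n = (7, −14, 16) − (-2)·(2, 2, −1) = (11, −10, 14).

(11, -10, 14)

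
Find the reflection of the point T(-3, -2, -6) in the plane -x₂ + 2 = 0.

(-3, 6, -6)

n = (0, -1, 0), |n|² = 1, n·T − (-2) = 4, so t = 4/1 = 4.
Foot F = T − 4·n = (-3, 2, -6); the reflection is 2F − T = (-3, 6, -6).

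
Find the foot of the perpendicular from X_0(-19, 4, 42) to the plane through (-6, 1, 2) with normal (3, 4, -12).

The perpendicular from X_0 has direction n = (3, 4, -12): r = (-19, 4, 42) + t(3, 4, -12).
Substitute into the plane: n·(X_0 + tn) = -38 gives -545 + 169t = -38, so t = 3.
Foot = (-19, 4, 42) + 3·(3, 4, -12) = (-10, 16, 6).

(-10, 16, 6)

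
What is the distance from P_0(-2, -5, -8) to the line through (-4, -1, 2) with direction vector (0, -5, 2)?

Direction vector d = (0, -5, 2).
AP = (2, -4, -10); AP·d = 0, |AP|² = 120, |d|² = 29.
distance² = |AP|² − (AP·d)²/|d|² = 120 − 0/29 = 120, so the distance is 2√30.

2√30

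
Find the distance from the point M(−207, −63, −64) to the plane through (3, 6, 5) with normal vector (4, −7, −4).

The plane has equation n·(r − (3, 6, 5)) = 0, i.e. n·r = -50.
d = |4·(-207) + (-7)·(-63) + (-4)·(-64) − (-50)| / √(16 + 49 + 16) = |-81| / 9 = 9.

9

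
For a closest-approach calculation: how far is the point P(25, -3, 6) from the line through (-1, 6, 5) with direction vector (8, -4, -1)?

√29

Direction vector d = (8, -4, -1).
AP = (26, -9, 1); AP·d = 243, |AP|² = 758, |d|² = 81.
distance² = |AP|² − (AP·d)²/|d|² = 758 − 59049/81 = 29, so the distance is √29.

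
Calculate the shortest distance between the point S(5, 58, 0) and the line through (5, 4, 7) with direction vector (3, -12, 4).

3√29

Direction vector d = (3, -12, 4).
AP = (0, 54, -7); AP·d = -676, |AP|² = 2965, |d|² = 169.
distance² = |AP|² − (AP·d)²/|d|² = 2965 − 456976/169 = 261, so the distance is 3√29.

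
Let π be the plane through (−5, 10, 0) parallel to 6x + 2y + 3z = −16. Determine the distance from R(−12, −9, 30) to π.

Parallel planes share the normal n = (6, 2, 3); since (−5, 10, 0) lies on the plane, its equation is 6x + 2y + 3z = -10.
Then n·(−12, −9, 30) − (−10) = 10.
|n| = √(36 + 4 + 9) = 7, so the distance is |10|/7 = 10/7.

10/7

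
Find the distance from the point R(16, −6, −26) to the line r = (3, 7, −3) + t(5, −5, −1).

2√102

Direction vector d = (5, −5, −1).
AP = (13, −13, −23), and AP × d = (−102, −102, 0).
|AP × d|² = 20808 and |d|² = 51, so the distance is √(20808/51) = √408 = 2√102.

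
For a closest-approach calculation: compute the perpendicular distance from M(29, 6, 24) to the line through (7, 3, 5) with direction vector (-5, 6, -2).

3√66

Direction vector d = (-5, 6, -2).
AP = (22, 3, 19), and AP × d = (-120, -51, 147).
|AP × d|² = 38610 and |d|² = 65, so the distance is √(38610/65) = √594 = 3√66.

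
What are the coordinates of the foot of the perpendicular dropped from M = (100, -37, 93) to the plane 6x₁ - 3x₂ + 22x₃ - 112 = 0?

n = (6, -3, 22), |n|² = 529, and n·M − 112 = 2645.
t = 2645/529 = 5, so the foot is M − t·n = (100, -37, 93) − 5·(6, -3, 22) = (70, -22, -17).

(70, -22, -17)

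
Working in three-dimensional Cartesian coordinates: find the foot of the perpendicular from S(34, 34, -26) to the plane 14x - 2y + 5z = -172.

n = (14, -2, 5), |n|² = 225, and n·S − (-172) = 450.
t = 450/225 = 2, so the foot is S − t·n = (34, 34, -26) − 2·(14, -2, 5) = (6, 38, -36).

(6, 38, -36)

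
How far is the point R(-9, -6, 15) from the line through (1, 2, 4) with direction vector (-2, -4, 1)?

4√6

Direction vector d = (-2, -4, 1).
AP = (-10, -8, 11); AP·d = 63, |AP|² = 285, |d|² = 21.
distance² = |AP|² − (AP·d)²/|d|² = 285 − 3969/21 = 96, so the distance is 4√6.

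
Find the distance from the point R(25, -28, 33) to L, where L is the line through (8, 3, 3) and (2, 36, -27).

A direction vector is d = (-6, 33, -30).
AP = (17, -31, 30), and AP × d = (-60, 330, 375).
|AP × d|² = 253125 and |d|² = 2025, so the distance is √(253125/2025) = √125 = 5√5.

5√5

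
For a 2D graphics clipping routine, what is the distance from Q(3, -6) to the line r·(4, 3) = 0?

6/5

d = |4·3 + 3·(-6) − 0| / √(16 + 9) = |-6|/5 = 6/5.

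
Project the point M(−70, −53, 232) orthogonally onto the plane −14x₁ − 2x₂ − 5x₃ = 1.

The perpendicular from M has direction n = (−14, −2, −5): r = (−70, −53, 232) + λ(−14, −2, −5).
Substitute into the plane: n·(M + λn) = 1 gives -74 + 225λ = 1, so λ = 1/3.
Foot = (−70, −53, 232) + (1/3)·(−14, −2, −5) = (−224/3, −161/3, 691/3).

(-224/3, -161/3, 691/3)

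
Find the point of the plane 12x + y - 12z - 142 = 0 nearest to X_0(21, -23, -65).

The perpendicular from X_0 has direction n = (12, 1, -12): r = (21, -23, -65) + λ(12, 1, -12).
Substitute into the plane: n·(X_0 + λn) = 142 gives 1009 + 289λ = 142, so λ = -3.
Foot = (21, -23, -65) + (-3)·(12, 1, -12) = (-15, -26, -29).

(-15, -26, -29)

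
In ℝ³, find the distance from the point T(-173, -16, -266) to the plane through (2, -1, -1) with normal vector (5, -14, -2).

The plane has equation n·(r − (2, -1, -1)) = 0, i.e. n·r = 26.
Then n·(-173, -16, -266) - 26 = -135.
|n| = √(25 + 196 + 4) = 15, so the distance is |-135|/15 = 9.

9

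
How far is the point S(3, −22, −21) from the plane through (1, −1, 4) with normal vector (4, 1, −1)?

2√2

The plane has equation n·(r − (1, −1, 4)) = 0, i.e. n·r = -1.
d = |4·3 + 1·(-22) + (-1)·(-21) − (-1)| / √(16 + 1 + 1) = |12| / (3√2) = 2√2.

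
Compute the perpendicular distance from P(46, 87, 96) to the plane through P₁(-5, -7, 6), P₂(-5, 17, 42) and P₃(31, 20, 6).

3

P₁P₂ = (0, 24, 36) and P₁P₃ = (36, 27, 0), so a normal is n = P₁P₂ × P₁P₃ = (-972, 1296, -864).
d = |(-972)·46 + 1296·87 + (-864)·96 − (-9396)| / √(944784 + 1679616 + 746496) = |-5508| / 1836 = 3.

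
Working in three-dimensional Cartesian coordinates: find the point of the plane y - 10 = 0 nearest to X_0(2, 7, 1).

(2, 10, 1)

The perpendicular from X_0 has direction n = (0, 1, 0): r = (2, 7, 1) + t(0, 1, 0).
Substitute into the plane: n·(X_0 + tn) = 10 gives 7 + 1t = 10, so t = 3.
Foot = (2, 7, 1) + 3·(0, 1, 0) = (2, 10, 1).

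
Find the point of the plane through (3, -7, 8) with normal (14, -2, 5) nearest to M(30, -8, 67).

(-12, -2, 52)

n = (14, -2, 5), |n|² = 225, and n·M − 96 = 675.
t = 675/225 = 3, so the foot is M − t·n = (30, -8, 67) − 3·(14, -2, 5) = (-12, -2, 52).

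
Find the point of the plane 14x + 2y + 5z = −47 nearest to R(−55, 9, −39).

The perpendicular from R has direction n = (14, 2, 5): r = (−55, 9, −39) + t(14, 2, 5).
Substitute into the plane: n·(R + tn) = -47 gives -947 + 225t = -47, so t = 4.
Foot = (−55, 9, −39) + 4·(14, 2, 5) = (1, 17, −19).

(1, 17, -19)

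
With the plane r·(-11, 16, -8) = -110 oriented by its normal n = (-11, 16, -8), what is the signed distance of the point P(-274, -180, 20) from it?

4

n·P − (-110) = 84.
|n| = 21, so the signed distance is 84/21 = 4.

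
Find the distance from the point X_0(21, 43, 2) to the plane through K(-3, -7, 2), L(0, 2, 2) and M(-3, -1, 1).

22/√46

KL = (3, 9, 0) and KM = (0, 6, -1), so a normal is n = KL × KM = (-9, 3, 18).
d = |(-9)·21 + 3·43 + 18·2 − 42| / √(81 + 9 + 324) = |-66| / (3√46) = 11√46/23.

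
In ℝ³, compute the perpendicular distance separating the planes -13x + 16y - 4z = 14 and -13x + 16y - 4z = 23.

With common normal n = (-13, 16, -4) (|n| = 21), the distance is |14 − 23|/|n| = 9/21 = 3/7.

3/7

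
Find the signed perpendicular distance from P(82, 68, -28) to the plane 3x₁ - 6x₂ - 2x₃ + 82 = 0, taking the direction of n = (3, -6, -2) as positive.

-24/7

n·P − (-82) = -24.
|n| = 7, so the signed distance is -24/7.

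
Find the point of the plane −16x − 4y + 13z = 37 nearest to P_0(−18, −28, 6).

(-2, -24, -7)

The perpendicular from P_0 has direction n = (−16, −4, 13): r = (−18, −28, 6) + λ(−16, −4, 13).
Substitute into the plane: n·(P_0 + λn) = 37 gives 478 + 441λ = 37, so λ = -1.
Foot = (−18, −28, 6) + (-1)·(−16, −4, 13) = (−2, −24, −7).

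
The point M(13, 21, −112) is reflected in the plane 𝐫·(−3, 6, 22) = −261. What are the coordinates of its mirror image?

(-11, 69, 64)

With n = (−3, 6, 22), the signed offset is (n·M − (-261))/|n|² = -2116/529 = -4.
M' = M − 2t·n = (13, 21, −112) − (-8)·(−3, 6, 22) = (−11, 69, 64).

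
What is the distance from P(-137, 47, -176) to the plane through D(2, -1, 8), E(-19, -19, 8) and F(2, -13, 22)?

DE = (-21, -18, 0) and DF = (0, -12, 14), so a normal is n = DE × DF = (-252, 294, 252).
Then n·(-137, 47, -176) - 1218 = 2772.
|n| = √(63504 + 86436 + 63504) = 462, so the distance is |2772|/462 = 6.

6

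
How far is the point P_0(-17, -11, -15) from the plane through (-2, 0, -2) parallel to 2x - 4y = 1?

7/√5

Parallel planes share the normal n = (2, -4, 0); since (-2, 0, -2) lies on the plane, its equation is 2x - 4y = -4.
Then n·(-17, -11, -15) - (-4) = 14.
|n| = √(4 + 16 + 0) = 2√5, so the distance is |14|/(2√5) = 7/√5.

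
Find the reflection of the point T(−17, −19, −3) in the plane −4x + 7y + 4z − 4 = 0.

With n = (−4, 7, 4), the signed offset is (n·T − 4)/|n|² = -81/81 = -1.
T' = T − 2t·n = (−17, −19, −3) − (-2)·(−4, 7, 4) = (−25, −5, 5).

(-25, -5, 5)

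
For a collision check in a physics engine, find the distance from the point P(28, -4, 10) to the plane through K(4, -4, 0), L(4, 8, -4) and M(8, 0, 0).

KL = (0, 12, -4) and KM = (4, 4, 0), so a normal is n = KL × KM = (16, -16, -48).
Then n·(28, -4, 10) - 128 = -96.
|n| = √(256 + 256 + 2304) = 16√11, so the distance is |-96|/(16√11) = 6/√11.

6√11/11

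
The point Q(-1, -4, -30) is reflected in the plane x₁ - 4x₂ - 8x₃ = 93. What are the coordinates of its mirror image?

With n = (1, -4, -8), the signed offset is (n·Q − 93)/|n|² = 162/81 = 2.
Q' = Q − 2t·n = (-1, -4, -30) − 4·(1, -4, -8) = (-5, 12, 2).

(-5, 12, 2)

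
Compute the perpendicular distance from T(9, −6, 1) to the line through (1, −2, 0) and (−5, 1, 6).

3√5

A direction vector is d = (−6, 3, 6).
AP = (8, −4, 1); AP·d = -54, |AP|² = 81, |d|² = 81.
distance² = |AP|² − (AP·d)²/|d|² = 81 − 2916/81 = 45, so the distance is 3√5.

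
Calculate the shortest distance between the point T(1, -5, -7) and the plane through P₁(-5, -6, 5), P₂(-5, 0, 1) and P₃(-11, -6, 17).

P₁P₂ = (0, 6, -4) and P₁P₃ = (-6, 0, 12), so a normal is n = P₁P₂ × P₁P₃ = (72, 24, 36).
d = |72·1 + 24·(-5) + 36·(-7) − (-324)| / √(5184 + 576 + 1296) = |24| / 84 = 2/7.

2/7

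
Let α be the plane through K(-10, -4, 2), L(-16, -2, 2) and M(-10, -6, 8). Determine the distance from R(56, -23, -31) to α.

KL = (-6, 2, 0) and KM = (0, -2, 6), so a normal is n = KL × KM = (12, 36, 12).
Then n·(56, -23, -31) - (-240) = -288.
|n| = √(144 + 1296 + 144) = 12√11, so the distance is |-288|/(12√11) = 24√11/11.

24√11/11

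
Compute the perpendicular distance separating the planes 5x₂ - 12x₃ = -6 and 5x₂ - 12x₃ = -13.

7/13

With common normal n = (0, 5, -12) (|n| = 13), the distance is |(-6) − (-13)|/|n| = 7/13.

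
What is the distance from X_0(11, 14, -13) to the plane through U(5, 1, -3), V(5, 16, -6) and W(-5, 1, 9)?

√62/62

UV = (0, 15, -3) and UW = (-10, 0, 12), so a normal is n = UV × UW = (180, 30, 150).
Then n·(11, 14, -13) - 480 = -30.
|n| = √(32400 + 900 + 22500) = 30√62, so the distance is |-30|/(30√62) = √62/62.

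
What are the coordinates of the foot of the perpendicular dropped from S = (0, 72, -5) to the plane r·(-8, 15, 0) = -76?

n = (-8, 15, 0), |n|² = 289, and n·S − (-76) = 1156.
t = 1156/289 = 4, so the foot is S − t·n = (0, 72, -5) − 4·(-8, 15, 0) = (32, 12, -5).

(32, 12, -5)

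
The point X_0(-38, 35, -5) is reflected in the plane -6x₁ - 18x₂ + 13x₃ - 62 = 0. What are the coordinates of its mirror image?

(-50, -1, 21)

With n = (-6, -18, 13), the signed offset is (n·X_0 − 62)/|n|² = -529/529 = -1.
X_0' = X_0 − 2t·n = (-38, 35, -5) − (-2)·(-6, -18, 13) = (-50, -1, 21).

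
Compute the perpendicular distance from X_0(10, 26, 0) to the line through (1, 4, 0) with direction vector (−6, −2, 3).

Direction vector d = (−6, −2, 3).
AP = (9, 22, 0), and AP × d = (66, −27, 114).
|AP × d|² = 18081 and |d|² = 49, so the distance is √(18081/49) = √369 = 3√41.

3√41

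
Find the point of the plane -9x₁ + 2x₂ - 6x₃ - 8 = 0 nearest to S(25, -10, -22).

(16, -8, -28)

n = (-9, 2, -6), |n|² = 121, and n·S − 8 = -121.
t = -121/121 = -1, so the foot is S − t·n = (25, -10, -22) − (-1)·(-9, 2, -6) = (16, -8, -28).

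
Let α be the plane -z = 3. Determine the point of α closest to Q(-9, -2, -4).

The perpendicular from Q has direction n = (0, 0, -1): r = (-9, -2, -4) + λ(0, 0, -1).
Substitute into the plane: n·(Q + λn) = 3 gives 4 + 1λ = 3, so λ = -1.
Foot = (-9, -2, -4) + (-1)·(0, 0, -1) = (-9, -2, -3).

(-9, -2, -3)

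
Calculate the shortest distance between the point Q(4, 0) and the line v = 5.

5

d = |0·4 + 1·0 − 5| / √(0 + 1) = |-5|/1 = 5.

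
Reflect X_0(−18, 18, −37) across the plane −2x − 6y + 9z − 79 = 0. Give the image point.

(-34, -30, 35)

With n = (−2, −6, 9), the signed offset is (n·X_0 − 79)/|n|² = -484/121 = -4.
X_0' = X_0 − 2t·n = (−18, 18, −37) − (-8)·(−2, −6, 9) = (−34, −30, 35).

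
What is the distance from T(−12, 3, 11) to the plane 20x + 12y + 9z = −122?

Normal vector n = (20, 12, 9), and n·(−12, 3, 11) − (−122) = 17.
|n| = √(400 + 144 + 81) = 25, so the distance is |17|/25 = 17/25.

17/25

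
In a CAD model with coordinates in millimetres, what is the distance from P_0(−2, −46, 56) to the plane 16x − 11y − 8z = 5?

Normal vector n = (16, −11, −8), and n·(−2, −46, 56) − 5 = 21.
|n| = √(256 + 121 + 64) = 21, so the distance is |21|/21 = 1.

1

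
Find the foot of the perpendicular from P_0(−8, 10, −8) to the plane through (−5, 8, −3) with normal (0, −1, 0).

(-8, 8, -8)

n = (0, −1, 0), |n|² = 1, and n·P_0 − (-8) = -2.
t = -2/1 = -2, so the foot is P_0 − t·n = (−8, 10, −8) − (-2)·(0, −1, 0) = (−8, 8, −8).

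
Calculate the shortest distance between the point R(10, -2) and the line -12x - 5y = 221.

The normal to the line is n = (-12, -5) with |n| = 13.
|n·R − 221| = |-110 − 221| = 331, so the distance is 331/13.

331/13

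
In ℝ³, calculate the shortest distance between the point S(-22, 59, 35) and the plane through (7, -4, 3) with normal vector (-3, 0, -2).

The plane has equation n·(r − (7, -4, 3)) = 0, i.e. n·r = -27.
d = |(-3)·(-22) + (-2)·35 − (-27)| / √(9 + 0 + 4) = |23| / √13 = 23√13/13.

23/√13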